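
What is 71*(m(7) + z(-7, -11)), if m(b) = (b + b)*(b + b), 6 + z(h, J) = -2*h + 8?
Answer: 15052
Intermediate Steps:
z(h, J) = 2 - 2*h (z(h, J) = -6 + (-2*h + 8) = -6 + (8 - 2*h) = 2 - 2*h)
m(b) = 4*b² (m(b) = (2*b)*(2*b) = 4*b²)
71*(m(7) + z(-7, -11)) = 71*(4*7² + (2 - 2*(-7))) = 71*(4*49 + (2 + 14)) = 71*(196 + 16) = 71*212 = 15052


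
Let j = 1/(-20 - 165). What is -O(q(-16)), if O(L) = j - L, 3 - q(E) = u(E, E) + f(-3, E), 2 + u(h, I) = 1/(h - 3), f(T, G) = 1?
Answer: 14264/3515 ≈ 4.0580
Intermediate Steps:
j = -1/185 (j = 1/(-185) = -1/185 ≈ -0.0054054)
u(h, I) = -2 + 1/(-3 + h) (u(h, I) = -2 + 1/(h - 3) = -2 + 1/(-3 + h))
q(E) = 2 - (7 - 2*E)/(-3 + E) (q(E) = 3 - ((7 - 2*E)/(-3 + E) + 1) = 3 - (1 + (7 - 2*E)/(-3 + E)) = 3 + (-1 - (7 - 2*E)/(-3 + E)) = 2 - (7 - 2*E)/(-3 + E))
O(L) = -1/185 - L
-O(q(-16)) = -(-1/185 - (-13 + 4*(-16))/(-3 - 16)) = -(-1/185 - (-13 - 64)/(-19)) = -(-1/185 - (-1)*(-77)/19) = -(-1/185 - 1*77/19) = -(-1/185 - 77/19) = -1*(-14264/3515) = 14264/3515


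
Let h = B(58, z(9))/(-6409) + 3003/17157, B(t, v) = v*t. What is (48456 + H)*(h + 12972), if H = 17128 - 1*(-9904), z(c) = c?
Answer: 176808167297888/180557 ≈ 9.7924e+8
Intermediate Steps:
B(t, v) = t*v
H = 27032 (H = 17128 + 9904 = 27032)
h = 16897/180557 (h = (58*9)/(-6409) + 3003/17157 = 522*(-1/6409) + 3003*(1/17157) = -18/221 + 143/817 = 16897/180557 ≈ 0.093583)
(48456 + H)*(h + 12972) = (48456 + 27032)*(16897/180557 + 12972) = 75488*(2342202301/180557) = 176808167297888/180557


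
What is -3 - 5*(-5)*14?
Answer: 347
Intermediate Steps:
-3 - 5*(-5)*14 = -3 + 25*14 = -3 + 350 = 347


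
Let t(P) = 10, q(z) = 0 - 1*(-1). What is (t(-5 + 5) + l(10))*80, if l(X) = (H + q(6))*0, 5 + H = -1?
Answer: 800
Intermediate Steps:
q(z) = 1 (q(z) = 0 + 1 = 1)
H = -6 (H = -5 - 1 = -6)
l(X) = 0 (l(X) = (-6 + 1)*0 = -5*0 = 0)
(t(-5 + 5) + l(10))*80 = (10 + 0)*80 = 10*80 = 800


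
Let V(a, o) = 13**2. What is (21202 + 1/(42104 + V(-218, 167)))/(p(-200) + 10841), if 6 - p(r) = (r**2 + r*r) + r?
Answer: -896272147/2914850169 ≈ -0.30748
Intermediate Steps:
V(a, o) = 169
p(r) = 6 - r - 2*r**2 (p(r) = 6 - ((r**2 + r*r) + r) = 6 - ((r**2 + r**2) + r) = 6 - (2*r**2 + r) = 6 - (r + 2*r**2) = 6 + (-r - 2*r**2) = 6 - r - 2*r**2)
(21202 + 1/(42104 + V(-218, 167)))/(p(-200) + 10841) = (21202 + 1/(42104 + 169))/((6 - 1*(-200) - 2*(-200)**2) + 10841) = (21202 + 1/42273)/((6 + 200 - 2*40000) + 10841) = (21202 + 1/42273)/((6 + 200 - 80000) + 10841) = 896272147/(42273*(-79794 + 10841)) = (896272147/42273)/(-68953) = (896272147/42273)*(-1/68953) = -896272147/2914850169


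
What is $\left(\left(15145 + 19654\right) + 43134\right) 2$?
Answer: $155866$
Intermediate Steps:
$\left(\left(15145 + 19654\right) + 43134\right) 2 = \left(34799 + 43134\right) 2 = 77933 \cdot 2 = 155866$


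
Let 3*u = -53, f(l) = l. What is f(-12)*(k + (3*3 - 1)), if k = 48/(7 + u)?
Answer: -42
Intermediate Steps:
u = -53/3 (u = (⅓)*(-53) = -53/3 ≈ -17.667)
k = -9/2 (k = 48/(7 - 53/3) = 48/(-32/3) = 48*(-3/32) = -9/2 ≈ -4.5000)
f(-12)*(k + (3*3 - 1)) = -12*(-9/2 + (3*3 - 1)) = -12*(-9/2 + (9 - 1)) = -12*(-9/2 + 8) = -12*7/2 = -42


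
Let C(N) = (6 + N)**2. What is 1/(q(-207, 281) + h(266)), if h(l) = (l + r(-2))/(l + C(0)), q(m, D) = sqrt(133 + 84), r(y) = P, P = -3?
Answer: -79426/19722099 + 91204*sqrt(217)/19722099 ≈ 0.064095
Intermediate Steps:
r(y) = -3
q(m, D) = sqrt(217)
h(l) = (-3 + l)/(36 + l) (h(l) = (l - 3)/(l + (6 + 0)**2) = (-3 + l)/(l + 6**2) = (-3 + l)/(l + 36) = (-3 + l)/(36 + l))
1/(q(-207, 281) + h(266)) = 1/(sqrt(217) + (-3 + 266)/(36 + 266)) = 1/(sqrt(217) + 263/302) = 1/(263/302 + sqrt(217))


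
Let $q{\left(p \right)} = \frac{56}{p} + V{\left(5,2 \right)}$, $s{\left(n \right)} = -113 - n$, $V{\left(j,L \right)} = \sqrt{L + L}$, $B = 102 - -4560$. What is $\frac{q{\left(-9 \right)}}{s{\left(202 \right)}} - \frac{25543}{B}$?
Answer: $- \frac{1146623}{209790} \approx -5.4656$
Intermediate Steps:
$B = 4662$ ($B = 102 + 4560 = 4662$)
$V{\left(j,L \right)} = \sqrt{2} \sqrt{L}$ ($V{\left(j,L \right)} = \sqrt{2 L} = \sqrt{2} \sqrt{L}$)
$q{\left(p \right)} = 2 + \frac{56}{p}$ ($q{\left(p \right)} = \frac{56}{p} + \sqrt{2} \sqrt{2} = \frac{56}{p} + 2 = 2 + \frac{56}{p}$)
$\frac{q{\left(-9 \right)}}{s{\left(202 \right)}} - \frac{25543}{B} = \frac{2 + \frac{56}{-9}}{-113 - 202} - \frac{25543}{4662} = \frac{2 + 56 \left(- \frac{1}{9}\right)}{-113 - 202} - \frac{3649}{666} = \frac{2 - \frac{56}{9}}{-315} - \frac{3649}{666} = \left(- \frac{38}{9}\right) \left(- \frac{1}{315}\right) - \frac{3649}{666} = \frac{38}{2835} - \frac{3649}{666} = - \frac{1146623}{209790}$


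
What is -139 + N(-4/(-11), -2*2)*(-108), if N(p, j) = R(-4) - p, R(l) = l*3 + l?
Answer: 17911/11 ≈ 1628.3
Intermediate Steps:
R(l) = 4*l (R(l) = 3*l + l = 4*l)
N(p, j) = -16 - p (N(p, j) = 4*(-4) - p = -16 - p)
-139 + N(-4/(-11), -2*2)*(-108) = -139 + (-16 - (-4)/(-11))*(-108) = -139 + (-16 - (-4)*(-1)/11)*(-108) = -139 + (-16 - 1*4/11)*(-108) = -139 + (-16 - 4/11)*(-108) = -139 - 180/11*(-108) = -139 + 19440/11 = 17911/11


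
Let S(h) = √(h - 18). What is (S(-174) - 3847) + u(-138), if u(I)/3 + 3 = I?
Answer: -4270 + 8*I*√3 ≈ -4270.0 + 13.856*I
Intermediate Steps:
S(h) = √(-18 + h)
u(I) = -9 + 3*I
(S(-174) - 3847) + u(-138) = (√(-18 - 174) - 3847) + (-9 + 3*(-138)) = (√(-192) - 3847) + (-9 - 414) = (8*I*√3 - 3847) - 423 = (-3847 + 8*I*√3) - 423 = -4270 + 8*I*√3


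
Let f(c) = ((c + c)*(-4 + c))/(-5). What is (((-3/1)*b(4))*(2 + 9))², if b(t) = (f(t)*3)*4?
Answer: 0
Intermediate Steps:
f(c) = -2*c*(-4 + c)/5 (f(c) = ((2*c)*(-4 + c))*(-⅕) = (2*c*(-4 + c))*(-⅕) = -2*c*(-4 + c)/5)
b(t) = 24*t*(4 - t)/5 (b(t) = ((2*t*(4 - t)/5)*3)*4 = (6*t*(4 - t)/5)*4 = 24*t*(4 - t)/5)
(((-3/1)*b(4))*(2 + 9))² = (((-3/1)*((24/5)*4*(4 - 1*4)))*(2 + 9))² = (((-3*1)*((24/5)*4*(4 - 4)))*11)² = (-72*4*0/5*11)² = (-3*0*11)² = (0*11)² = 0² = 0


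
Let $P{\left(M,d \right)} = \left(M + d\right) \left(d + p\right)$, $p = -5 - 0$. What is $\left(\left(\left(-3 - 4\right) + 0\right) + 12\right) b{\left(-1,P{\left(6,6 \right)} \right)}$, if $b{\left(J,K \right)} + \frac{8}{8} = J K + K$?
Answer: $-5$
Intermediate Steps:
$p = -5$ ($p = -5 + 0 = -5$)
$P{\left(M,d \right)} = \left(-5 + d\right) \left(M + d\right)$ ($P{\left(M,d \right)} = \left(M + d\right) \left(d - 5\right) = \left(M + d\right) \left(-5 + d\right) = \left(-5 + d\right) \left(M + d\right)$)
$b{\left(J,K \right)} = -1 + K + J K$ ($b{\left(J,K \right)} = -1 + \left(J K + K\right) = -1 + \left(K + J K\right) = -1 + K + J K$)
$\left(\left(\left(-3 - 4\right) + 0\right) + 12\right) b{\left(-1,P{\left(6,6 \right)} \right)} = \left(\left(\left(-3 - 4\right) + 0\right) + 12\right) \left(-1 + \left(6^{2} - 30 - 30 + 6 \cdot 6\right) - \left(6^{2} - 30 - 30 + 6 \cdot 6\right)\right) = \left(\left(-7 + 0\right) + 12\right) \left(-1 + \left(36 - 30 - 30 + 36\right) - \left(36 - 30 - 30 + 36\right)\right) = \left(-7 + 12\right) \left(-1 + 12 - 12\right) = 5 \left(-1 + 12 - 12\right) = 5 \left(-1\right) = -5$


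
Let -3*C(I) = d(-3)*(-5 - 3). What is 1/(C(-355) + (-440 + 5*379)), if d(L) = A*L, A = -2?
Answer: 1/1471 ≈ 0.00067981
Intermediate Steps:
d(L) = -2*L
C(I) = 16 (C(I) = -(-2*(-3))*(-5 - 3)/3 = -2*(-8) = -⅓*(-48) = 16)
1/(C(-355) + (-440 + 5*379)) = 1/(16 + (-440 + 5*379)) = 1/(16 + (-440 + 1895)) = 1/(16 + 1455) = 1/1471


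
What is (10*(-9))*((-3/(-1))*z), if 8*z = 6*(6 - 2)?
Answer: -810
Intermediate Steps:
z = 3 (z = (6*(6 - 2))/8 = (6*4)/8 = (⅛)*24 = 3)
(10*(-9))*((-3/(-1))*z) = (10*(-9))*(-3/(-1)*3) = -90*(-3*(-1))*3 = -270*3 = -90*9 = -810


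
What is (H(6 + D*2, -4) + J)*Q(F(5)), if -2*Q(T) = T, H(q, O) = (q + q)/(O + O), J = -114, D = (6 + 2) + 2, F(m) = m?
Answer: 1205/4 ≈ 301.25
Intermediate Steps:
D = 10 (D = 8 + 2 = 10)
H(q, O) = q/O (H(q, O) = (2*q)/((2*O)) = (2*q)*(1/(2*O)) = q/O)
Q(T) = -T/2
(H(6 + D*2, -4) + J)*Q(F(5)) = ((6 + 10*2)/(-4) - 114)*(-1/2*5) = ((6 + 20)*(-1/4) - 114)*(-5/2) = (26*(-1/4) - 114)*(-5/2) = (-13/2 - 114)*(-5/2) = -241/2*(-5/2) = 1205/4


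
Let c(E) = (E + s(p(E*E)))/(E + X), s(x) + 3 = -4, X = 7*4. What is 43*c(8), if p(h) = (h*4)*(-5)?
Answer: 43/36 ≈ 1.1944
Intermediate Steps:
p(h) = -20*h (p(h) = (4*h)*(-5) = -20*h)
X = 28
s(x) = -7 (s(x) = -3 - 4 = -7)
c(E) = (-7 + E)/(28 + E) (c(E) = (E - 7)/(E + 28) = (-7 + E)/(28 + E))
43*c(8) = 43*((-7 + 8)/(28 + 8)) = 43*(1/36) = 43/36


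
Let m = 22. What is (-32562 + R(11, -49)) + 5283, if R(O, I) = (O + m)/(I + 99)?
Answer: -1363917/50 ≈ -27278.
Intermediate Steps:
R(O, I) = (22 + O)/(99 + I) (R(O, I) = (O + 22)/(I + 99) = (22 + O)/(99 + I))
(-32562 + R(11, -49)) + 5283 = (-32562 + (22 + 11)/(99 - 49)) + 5283 = (-32562 + 33/50) + 5283 = -1628067/50 + 5283 = -1363917/50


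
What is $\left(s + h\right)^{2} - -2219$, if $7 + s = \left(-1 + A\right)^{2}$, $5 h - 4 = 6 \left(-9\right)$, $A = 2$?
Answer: $2475$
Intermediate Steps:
$h = -10$ ($h = \frac{4}{5} + \frac{6 \left(-9\right)}{5} = \frac{4}{5} + \frac{1}{5} \left(-54\right) = \frac{4}{5} - \frac{54}{5} = -10$)
$s = -6$ ($s = -7 + \left(-1 + 2\right)^{2} = -7 + 1^{2} = -7 + 1 = -6$)
$\left(s + h\right)^{2} - -2219 = \left(-6 - 10\right)^{2} - -2219 = \left(-16\right)^{2} + 2219 = 256 + 2219 = 2475$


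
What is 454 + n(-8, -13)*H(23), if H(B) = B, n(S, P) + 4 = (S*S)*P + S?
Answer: -18958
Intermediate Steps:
n(S, P) = -4 + S + P*S² (n(S, P) = -4 + ((S*S)*P + S) = -4 + (S²*P + S) = -4 + (P*S² + S) = -4 + (S + P*S²) = -4 + S + P*S²)
454 + n(-8, -13)*H(23) = 454 + (-4 - 8 - 13*(-8)²)*23 = 454 + (-4 - 8 - 13*64)*23 = 454 + (-4 - 8 - 832)*23 = 454 - 844*23 = 454 - 19412 = -18958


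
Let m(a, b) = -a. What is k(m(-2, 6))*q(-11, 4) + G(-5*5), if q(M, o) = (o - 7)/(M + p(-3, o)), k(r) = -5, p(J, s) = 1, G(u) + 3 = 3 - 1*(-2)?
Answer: 1/2 ≈ 0.50000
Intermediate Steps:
G(u) = 2 (G(u) = -3 + (3 - 1*(-2)) = -3 + (3 + 2) = -3 + 5 = 2)
q(M, o) = (-7 + o)/(1 + M) (q(M, o) = (o - 7)/(M + 1) = (-7 + o)/(1 + M))
k(m(-2, 6))*q(-11, 4) + G(-5*5) = -5*(-7 + 4)/(1 - 11) + 2 = -5*(-3)/(-10) + 2 = -(-1)*(-3)/2 + 2 = -5*3/10 + 2 = -3/2 + 2 = 1/2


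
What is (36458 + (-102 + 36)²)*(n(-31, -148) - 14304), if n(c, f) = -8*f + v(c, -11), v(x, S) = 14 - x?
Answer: -533643050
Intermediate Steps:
n(c, f) = 14 - c - 8*f (n(c, f) = -8*f + (14 - c) = 14 - c - 8*f)
(36458 + (-102 + 36)²)*(n(-31, -148) - 14304) = (36458 + (-102 + 36)²)*((14 - 1*(-31) - 8*(-148)) - 14304) = (36458 + (-66)²)*((14 + 31 + 1184) - 14304) = (36458 + 4356)*(1229 - 14304) = 40814*(-13075) = -533643050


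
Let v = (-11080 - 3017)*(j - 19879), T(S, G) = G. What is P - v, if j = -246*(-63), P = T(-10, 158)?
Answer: -61758799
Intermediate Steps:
P = 158
j = 15498
v = 61758957 (v = (-11080 - 3017)*(15498 - 19879) = -14097*(-4381) = 61758957)
P - v = 158 - 1*61758957 = 158 - 61758957 = -61758799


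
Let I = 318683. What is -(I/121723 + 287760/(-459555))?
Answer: -7428357039/3729227551 ≈ -1.9919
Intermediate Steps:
-(I/121723 + 287760/(-459555)) = -(318683/121723 + 287760/(-459555)) = -(318683*(1/121723) + 287760*(-1/459555)) = -(318683/121723 - 19184/30637) = -1*7428357039/3729227551 = -7428357039/3729227551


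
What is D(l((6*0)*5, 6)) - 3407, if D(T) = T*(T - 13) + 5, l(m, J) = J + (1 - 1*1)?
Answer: -3444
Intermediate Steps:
l(m, J) = J (l(m, J) = J + (1 - 1) = J + 0 = J)
D(T) = 5 + T*(-13 + T) (D(T) = T*(-13 + T) + 5 = 5 + T*(-13 + T))
D(l((6*0)*5, 6)) - 3407 = (5 + 6² - 13*6) - 3407 = (5 + 36 - 78) - 3407 = -37 - 3407 = -3444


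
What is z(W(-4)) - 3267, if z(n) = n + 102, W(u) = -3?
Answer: -3168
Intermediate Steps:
z(n) = 102 + n
z(W(-4)) - 3267 = (102 - 3) - 3267 = 99 - 3267 = -3168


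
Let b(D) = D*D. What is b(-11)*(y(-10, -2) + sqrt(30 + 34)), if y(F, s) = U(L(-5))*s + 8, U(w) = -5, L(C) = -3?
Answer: 3146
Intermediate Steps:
y(F, s) = 8 - 5*s (y(F, s) = -5*s + 8 = 8 - 5*s)
b(D) = D**2
b(-11)*(y(-10, -2) + sqrt(30 + 34)) = (-11)**2*((8 - 5*(-2)) + sqrt(30 + 34)) = 121*((8 + 10) + sqrt(64)) = 121*(18 + 8) = 121*26 = 3146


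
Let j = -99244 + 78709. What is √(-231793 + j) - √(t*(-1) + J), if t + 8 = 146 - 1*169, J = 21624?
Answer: -√21655 + 2*I*√63082 ≈ -147.16 + 502.32*I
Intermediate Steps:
t = -31 (t = -8 + (146 - 1*169) = -8 + (146 - 169) = -8 - 23 = -31)
j = -20535
√(-231793 + j) - √(t*(-1) + J) = √(-231793 - 20535) - √(-31*(-1) + 21624) = √(-252328) - √(31 + 21624) = 2*I*√63082 - √21655 = -√21655 + 2*I*√63082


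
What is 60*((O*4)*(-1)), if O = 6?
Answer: -1440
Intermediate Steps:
60*((O*4)*(-1)) = 60*((6*4)*(-1)) = 60*(24*(-1)) = 60*(-24) = -1440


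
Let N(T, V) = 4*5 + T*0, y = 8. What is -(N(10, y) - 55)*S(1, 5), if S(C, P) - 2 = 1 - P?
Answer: -70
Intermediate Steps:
N(T, V) = 20 (N(T, V) = 20 + 0 = 20)
S(C, P) = 3 - P (S(C, P) = 2 + (1 - P) = 3 - P)
-(N(10, y) - 55)*S(1, 5) = -(20 - 55)*(3 - 1*5) = -(-35)*(3 - 5) = -(-35)*(-2) = -1*70 = -70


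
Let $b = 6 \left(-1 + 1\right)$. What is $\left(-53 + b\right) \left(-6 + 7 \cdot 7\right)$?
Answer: $-2279$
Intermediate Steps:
$b = 0$ ($b = 6 \cdot 0 = 0$)
$\left(-53 + b\right) \left(-6 + 7 \cdot 7\right) = \left(-53 + 0\right) \left(-6 + 7 \cdot 7\right) = - 53 \left(-6 + 49\right) = \left(-53\right) 43 = -2279$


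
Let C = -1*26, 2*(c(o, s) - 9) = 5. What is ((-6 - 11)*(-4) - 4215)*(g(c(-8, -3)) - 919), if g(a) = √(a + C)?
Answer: 3811093 - 4147*I*√58/2 ≈ 3.8111e+6 - 15791.0*I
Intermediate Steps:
c(o, s) = 23/2 (c(o, s) = 9 + (½)*5 = 9 + 5/2 = 23/2)
C = -26
g(a) = √(-26 + a) (g(a) = √(a - 26) = √(-26 + a))
((-6 - 11)*(-4) - 4215)*(g(c(-8, -3)) - 919) = ((-6 - 11)*(-4) - 4215)*(√(-26 + 23/2) - 919) = (-17*(-4) - 4215)*(√(-29/2) - 919) = (68 - 4215)*(I*√58/2 - 919) = -4147*(-919 + I*√58/2) = 3811093 - 4147*I*√58/2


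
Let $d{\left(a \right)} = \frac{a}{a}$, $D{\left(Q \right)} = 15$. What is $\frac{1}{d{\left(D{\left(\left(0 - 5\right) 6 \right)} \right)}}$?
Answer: $1$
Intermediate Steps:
$d{\left(a \right)} = 1$
$\frac{1}{d{\left(D{\left(\left(0 - 5\right) 6 \right)} \right)}} = 1^{-1} = 1$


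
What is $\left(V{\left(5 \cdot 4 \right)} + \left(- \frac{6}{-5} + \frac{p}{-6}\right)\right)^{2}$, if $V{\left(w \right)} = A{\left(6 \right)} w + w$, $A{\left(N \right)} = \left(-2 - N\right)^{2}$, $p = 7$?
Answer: $\frac{1521078001}{900} \approx 1.6901 \cdot 10^{6}$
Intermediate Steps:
$V{\left(w \right)} = 65 w$ ($V{\left(w \right)} = \left(2 + 6\right)^{2} w + w = 8^{2} w + w = 64 w + w = 65 w$)
$\left(V{\left(5 \cdot 4 \right)} + \left(- \frac{6}{-5} + \frac{p}{-6}\right)\right)^{2} = \left(65 \cdot 5 \cdot 4 + \left(- \frac{6}{-5} + \frac{7}{-6}\right)\right)^{2} = \left(65 \cdot 20 + \left(\left(-6\right) \left(- \frac{1}{5}\right) + 7 \left(- \frac{1}{6}\right)\right)\right)^{2} = \left(1300 + \left(\frac{6}{5} - \frac{7}{6}\right)\right)^{2} = \left(1300 + \frac{1}{30}\right)^{2} = \left(\frac{39001}{30}\right)^{2} = \frac{1521078001}{900}$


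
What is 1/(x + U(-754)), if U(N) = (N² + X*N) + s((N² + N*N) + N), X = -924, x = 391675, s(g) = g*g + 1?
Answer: 1/1291129350172 ≈ 7.7452e-13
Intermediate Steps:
s(g) = 1 + g² (s(g) = g² + 1 = 1 + g²)
U(N) = 1 + N² + (N + 2*N²)² - 924*N (U(N) = (N² - 924*N) + (1 + ((N² + N*N) + N)²) = (N² - 924*N) + (1 + ((N² + N²) + N)²) = (N² - 924*N) + (1 + (2*N² + N)²) = (N² - 924*N) + (1 + (N + 2*N²)²) = 1 + N² + (N + 2*N²)² - 924*N)
1/(x + U(-754)) = 1/(391675 + (1 + (-754)² - 924*(-754) + (-754)²*(1 + 2*(-754))²)) = 1/(391675 + (1 + 568516 + 696696 + 568516*(1 - 1508)²)) = 1/(391675 + (1 + 568516 + 696696 + 568516*(-1507)²)) = 1/(391675 + (1 + 568516 + 696696 + 568516*2271049)) = 1/(391675 + (1 + 568516 + 696696 + 1291127693284)) = 1/(391675 + 1291128958497) = 1/1291129350172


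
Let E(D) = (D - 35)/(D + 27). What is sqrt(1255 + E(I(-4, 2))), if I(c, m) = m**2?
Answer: sqrt(1254) ≈ 35.412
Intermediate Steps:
E(D) = (-35 + D)/(27 + D)
sqrt(1255 + E(I(-4, 2))) = sqrt(1255 + (-35 + 2**2)/(27 + 2**2)) = sqrt(1255 + (-35 + 4)/(27 + 4)) = sqrt(1255 - 31/31) = sqrt(1255 + (1/31)*(-31)) = sqrt(1255 - 1) = sqrt(1254)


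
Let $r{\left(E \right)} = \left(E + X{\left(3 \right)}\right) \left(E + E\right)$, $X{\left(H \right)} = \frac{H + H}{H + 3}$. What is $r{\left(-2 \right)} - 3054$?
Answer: $-3050$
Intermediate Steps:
$X{\left(H \right)} = \frac{2 H}{3 + H}$
$r{\left(E \right)} = 2 E \left(1 + E\right)$ ($r{\left(E \right)} = \left(E + 2 \cdot 3 \frac{1}{3 + 3}\right) \left(E + E\right) = \left(E + 2 \cdot 3 \cdot \frac{1}{6}\right) 2 E = \left(E + 1\right) 2 E = \left(1 + E\right) 2 E = 2 E \left(1 + E\right)$)
$r{\left(-2 \right)} - 3054 = 2 \left(-2\right) \left(1 - 2\right) - 3054 = 2 \left(-2\right) \left(-1\right) - 3054 = 4 - 3054 = -3050$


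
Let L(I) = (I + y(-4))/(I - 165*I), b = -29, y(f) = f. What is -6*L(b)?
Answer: 99/2378 ≈ 0.041632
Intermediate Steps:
L(I) = -(-4 + I)/(164*I) (L(I) = (I - 4)/(I - 165*I) = (-4 + I)/((-164*I)) = (-4 + I)*(-1/(164*I)) = -(-4 + I)/(164*I))
-6*L(b) = -3*(4 - 1*(-29))/(82*(-29)) = -3*(-1)*(4 + 29)/(82*29) = -3*(-1)*33/(82*29) = -6*(-33/4756) = 99/2378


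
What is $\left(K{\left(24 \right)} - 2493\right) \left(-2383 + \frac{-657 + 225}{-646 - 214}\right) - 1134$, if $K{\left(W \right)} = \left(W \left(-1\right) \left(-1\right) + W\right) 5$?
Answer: $\frac{1153826151}{215} \approx 5.3666 \cdot 10^{6}$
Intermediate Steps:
$K{\left(W \right)} = 10 W$ ($K{\left(W \right)} = \left(- W \left(-1\right) + W\right) 5 = \left(W + W\right) 5 = 2 W 5 = 10 W$)
$\left(K{\left(24 \right)} - 2493\right) \left(-2383 + \frac{-657 + 225}{-646 - 214}\right) - 1134 = \left(10 \cdot 24 - 2493\right) \left(-2383 + \frac{-657 + 225}{-646 - 214}\right) - 1134 = \left(240 - 2493\right) \left(-2383 - \frac{432}{-860}\right) - 1134 = - 2253 \left(-2383 - - \frac{108}{215}\right) - 1134 = - 2253 \left(-2383 + \frac{108}{215}\right) - 1134 = \left(-2253\right) \left(- \frac{512237}{215}\right) - 1134 = \frac{1154069961}{215} - 1134 = \frac{1153826151}{215}$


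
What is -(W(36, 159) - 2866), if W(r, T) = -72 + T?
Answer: 2779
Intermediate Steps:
-(W(36, 159) - 2866) = -((-72 + 159) - 2866) = -(87 - 2866) = -1*(-2779) = 2779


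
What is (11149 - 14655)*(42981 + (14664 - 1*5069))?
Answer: -184331456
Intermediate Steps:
(11149 - 14655)*(42981 + (14664 - 1*5069)) = -3506*(42981 + (14664 - 5069)) = -3506*(42981 + 9595) = -3506*52576 = -184331456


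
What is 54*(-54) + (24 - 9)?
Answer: -2901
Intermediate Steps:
54*(-54) + (24 - 9) = -2916 + 15 = -2901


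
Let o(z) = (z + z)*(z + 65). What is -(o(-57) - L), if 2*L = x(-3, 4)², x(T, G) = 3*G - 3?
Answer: 1905/2 ≈ 952.50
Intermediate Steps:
x(T, G) = -3 + 3*G
o(z) = 2*z*(65 + z) (o(z) = (2*z)*(65 + z) = 2*z*(65 + z))
L = 81/2 (L = (-3 + 3*4)²/2 = (-3 + 12)²/2 = (½)*9² = (½)*81 = 81/2 ≈ 40.500)
-(o(-57) - L) = -(2*(-57)*(65 - 57) - 1*81/2) = -(2*(-57)*8 - 81/2) = -(-912 - 81/2) = -1*(-1905/2) = 1905/2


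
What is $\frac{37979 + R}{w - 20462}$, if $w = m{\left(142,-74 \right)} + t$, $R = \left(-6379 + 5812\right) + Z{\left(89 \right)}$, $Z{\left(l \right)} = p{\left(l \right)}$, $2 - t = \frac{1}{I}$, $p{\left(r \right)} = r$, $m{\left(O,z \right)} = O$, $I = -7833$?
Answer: $- \frac{293745333}{159150893} \approx -1.8457$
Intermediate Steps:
$t = \frac{15667}{7833}$ ($t = 2 - \frac{1}{-7833} = 2 - - \frac{1}{7833} = 2 + \frac{1}{7833} = \frac{15667}{7833} \approx 2.0001$)
$Z{\left(l \right)} = l$
$R = -478$ ($R = \left(-6379 + 5812\right) + 89 = -567 + 89 = -478$)
$w = \frac{1127953}{7833}$ ($w = 142 + \frac{15667}{7833} = \frac{1127953}{7833} \approx 144.0$)
$\frac{37979 + R}{w - 20462} = \frac{37979 - 478}{\frac{1127953}{7833} - 20462} = \frac{37501}{- \frac{159150893}{7833}} = 37501 \left(- \frac{7833}{159150893}\right) = - \frac{293745333}{159150893}$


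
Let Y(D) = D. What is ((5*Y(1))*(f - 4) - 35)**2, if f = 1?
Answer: 2500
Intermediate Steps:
((5*Y(1))*(f - 4) - 35)**2 = ((5*1)*(1 - 4) - 35)**2 = (5*(-3) - 35)**2 = (-15 - 35)**2 = (-50)**2 = 2500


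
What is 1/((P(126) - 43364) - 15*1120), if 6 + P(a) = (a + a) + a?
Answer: -1/59792 ≈ -1.6725e-5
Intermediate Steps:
P(a) = -6 + 3*a (P(a) = -6 + ((a + a) + a) = -6 + (2*a + a) = -6 + 3*a)
1/((P(126) - 43364) - 15*1120) = 1/(((-6 + 3*126) - 43364) - 15*1120) = 1/(((-6 + 378) - 43364) - 16800) = 1/((372 - 43364) - 16800) = 1/(-42992 - 16800) = 1/(-59792) = -1/59792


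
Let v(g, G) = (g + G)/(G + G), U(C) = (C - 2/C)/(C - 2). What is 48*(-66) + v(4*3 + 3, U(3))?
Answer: -22150/7 ≈ -3164.3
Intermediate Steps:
U(C) = (C - 2/C)/(-2 + C)
v(g, G) = (G + g)/(2*G) (v(g, G) = (G + g)/((2*G)) = (G + g)*(1/(2*G)) = (G + g)/(2*G))
48*(-66) + v(4*3 + 3, U(3)) = 48*(-66) + ((-2 + 3**2)/(3*(-2 + 3)) + (4*3 + 3))/(2*(((-2 + 3**2)/(3*(-2 + 3))))) = -3168 + ((1/3)*(-2 + 9)/1 + (12 + 3))/(2*(((1/3)*(-2 + 9)/1))) = -3168 + ((1/3)*1*7 + 15)/(2*(((1/3)*1*7))) = -3168 + (7/3 + 15)/(2*(7/3)) = -3168 + (1/2)*(3/7)*(52/3) = -3168 + 26/7 = -22150/7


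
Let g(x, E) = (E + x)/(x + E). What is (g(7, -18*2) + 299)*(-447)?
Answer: -134100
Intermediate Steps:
g(x, E) = 1 (g(x, E) = (E + x)/(E + x) = 1)
(g(7, -18*2) + 299)*(-447) = (1 + 299)*(-447) = 300*(-447) = -134100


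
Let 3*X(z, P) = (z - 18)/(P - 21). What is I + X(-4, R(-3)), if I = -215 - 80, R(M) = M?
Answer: -10609/36 ≈ -294.69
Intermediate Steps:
X(z, P) = (-18 + z)/(3*(-21 + P)) (X(z, P) = ((z - 18)/(P - 21))/3 = ((-18 + z)/(-21 + P))/3 = (-18 + z)/(3*(-21 + P)))
I = -295
I + X(-4, R(-3)) = -295 + (-18 - 4)/(3*(-21 - 3)) = -295 + (1/3)*(-22)/(-24) = -295 + (1/3)*(-1/24)*(-22) = -295 + 11/36 = -10609/36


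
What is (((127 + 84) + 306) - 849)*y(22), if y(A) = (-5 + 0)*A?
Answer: 36520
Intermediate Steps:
y(A) = -5*A
(((127 + 84) + 306) - 849)*y(22) = (((127 + 84) + 306) - 849)*(-5*22) = ((211 + 306) - 849)*(-110) = (517 - 849)*(-110) = -332*(-110) = 36520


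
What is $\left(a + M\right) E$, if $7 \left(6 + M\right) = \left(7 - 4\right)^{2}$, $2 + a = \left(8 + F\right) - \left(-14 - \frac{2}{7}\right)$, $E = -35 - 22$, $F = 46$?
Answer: $- \frac{24567}{7} \approx -3509.6$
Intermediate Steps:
$E = -57$ ($E = -35 - 22 = -57$)
$a = \frac{464}{7}$ ($a = -2 + \left(\left(8 + 46\right) - \left(-14 - \frac{2}{7}\right)\right) = -2 + \left(54 - - \frac{100}{7}\right) = -2 + \left(54 + \left(\frac{2}{7} + 14\right)\right) = -2 + \left(54 + \frac{100}{7}\right) = -2 + \frac{478}{7} = \frac{464}{7} \approx 66.286$)
$M = - \frac{33}{7}$ ($M = -6 + \frac{\left(7 - 4\right)^{2}}{7} = -6 + \frac{3^{2}}{7} = -6 + \frac{1}{7} \cdot 9 = -6 + \frac{9}{7} = - \frac{33}{7} \approx -4.7143$)
$\left(a + M\right) E = \left(\frac{464}{7} - \frac{33}{7}\right) \left(-57\right) = \frac{431}{7} \left(-57\right) = - \frac{24567}{7}$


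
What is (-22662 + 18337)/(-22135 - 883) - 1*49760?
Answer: -1145371355/23018 ≈ -49760.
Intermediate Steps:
(-22662 + 18337)/(-22135 - 883) - 1*49760 = -4325/(-23018) - 49760 = -4325*(-1/23018) - 49760 = 4325/23018 - 49760 = -1145371355/23018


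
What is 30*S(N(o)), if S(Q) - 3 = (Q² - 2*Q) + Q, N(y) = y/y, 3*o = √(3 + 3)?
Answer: 90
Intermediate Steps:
o = √6/3 (o = √(3 + 3)/3 = √6/3 ≈ 0.81650)
N(y) = 1
S(Q) = 3 + Q² - Q (S(Q) = 3 + ((Q² - 2*Q) + Q) = 3 + (Q² - Q) = 3 + Q² - Q)
30*S(N(o)) = 30*(3 + 1² - 1*1) = 30*(3 + 1 - 1) = 30*3 = 90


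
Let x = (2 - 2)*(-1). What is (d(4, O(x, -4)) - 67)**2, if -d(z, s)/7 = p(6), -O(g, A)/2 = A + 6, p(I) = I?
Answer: 11881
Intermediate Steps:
x = 0 (x = 0*(-1) = 0)
O(g, A) = -12 - 2*A (O(g, A) = -2*(A + 6) = -2*(6 + A) = -12 - 2*A)
d(z, s) = -42 (d(z, s) = -7*6 = -42)
(d(4, O(x, -4)) - 67)**2 = (-42 - 67)**2 = (-109)**2 = 11881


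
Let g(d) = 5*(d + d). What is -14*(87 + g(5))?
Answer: -1918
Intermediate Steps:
g(d) = 10*d (g(d) = 5*(2*d) = 10*d)
-14*(87 + g(5)) = -14*(87 + 10*5) = -14*(87 + 50) = -14*137 = -1918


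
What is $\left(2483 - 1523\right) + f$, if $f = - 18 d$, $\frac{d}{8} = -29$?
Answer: $5136$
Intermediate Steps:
$d = -232$ ($d = 8 \left(-29\right) = -232$)
$f = 4176$ ($f = \left(-18\right) \left(-232\right) = 4176$)
$\left(2483 - 1523\right) + f = \left(2483 - 1523\right) + 4176 = 960 + 4176 = 5136$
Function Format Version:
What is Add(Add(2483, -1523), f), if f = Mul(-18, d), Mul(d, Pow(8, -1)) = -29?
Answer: 5136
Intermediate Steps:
d = -232 (d = Mul(8, -29) = -232)
f = 4176 (f = Mul(-18, -232) = 4176)
Add(Add(2483, -1523), f) = Add(Add(2483, -1523), 4176) = Add(960, 4176) = 5136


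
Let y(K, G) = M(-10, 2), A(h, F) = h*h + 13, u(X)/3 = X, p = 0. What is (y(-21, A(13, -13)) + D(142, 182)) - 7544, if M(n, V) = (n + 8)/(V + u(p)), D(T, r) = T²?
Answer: 12619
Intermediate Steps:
u(X) = 3*X
A(h, F) = 13 + h² (A(h, F) = h² + 13 = 13 + h²)
M(n, V) = (8 + n)/V (M(n, V) = (n + 8)/(V + 3*0) = (8 + n)/(V + 0) = (8 + n)/V)
y(K, G) = -1 (y(K, G) = (8 - 10)/2 = (½)*(-2) = -1)
(y(-21, A(13, -13)) + D(142, 182)) - 7544 = (-1 + 142²) - 7544 = (-1 + 20164) - 7544 = 20163 - 7544 = 12619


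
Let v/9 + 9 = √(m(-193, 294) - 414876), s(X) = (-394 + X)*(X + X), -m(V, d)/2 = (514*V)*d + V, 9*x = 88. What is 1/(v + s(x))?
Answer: 49828689/30400656049565 + 59049*√57916286/30400656049565 ≈ 1.6421e-5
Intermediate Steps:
x = 88/9 (x = (⅑)*88 = 88/9 ≈ 9.7778)
m(V, d) = -2*V - 1028*V*d (m(V, d) = -2*((514*V)*d + V) = -2*(514*V*d + V) = -2*(V + 514*V*d) = -2*V - 1028*V*d)
s(X) = 2*X*(-394 + X) (s(X) = (-394 + X)*(2*X) = 2*X*(-394 + X))
v = -81 + 9*√57916286 (v = -81 + 9*√(-2*(-193)*(1 + 514*294) - 414876) = -81 + 9*√(-2*(-193)*(1 + 151116) - 414876) = -81 + 9*√(-2*(-193)*151117 - 414876) = -81 + 9*√(58331162 - 414876) = -81 + 9*√57916286 ≈ 68412.)
1/(v + s(x)) = 1/((-81 + 9*√57916286) + 2*(88/9)*(-394 + 88/9)) = 1/((-81 + 9*√57916286) + 2*(88/9)*(-3458/9)) = 1/((-81 + 9*√57916286) - 608608/81) = 1/(-615169/81 + 9*√57916286)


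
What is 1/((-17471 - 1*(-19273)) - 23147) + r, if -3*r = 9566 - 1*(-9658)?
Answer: -136778761/21345 ≈ -6408.0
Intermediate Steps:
r = -6408 (r = -(9566 - 1*(-9658))/3 = -(9566 + 9658)/3 = -1/3*19224 = -6408)
1/((-17471 - 1*(-19273)) - 23147) + r = 1/((-17471 - 1*(-19273)) - 23147) - 6408 = 1/((-17471 + 19273) - 23147) - 6408 = 1/(1802 - 23147) - 6408 = 1/(-21345) - 6408 = -1/21345 - 6408 = -136778761/21345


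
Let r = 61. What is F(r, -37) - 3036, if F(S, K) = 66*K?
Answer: -5478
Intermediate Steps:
F(r, -37) - 3036 = 66*(-37) - 3036 = -2442 - 3036 = -5478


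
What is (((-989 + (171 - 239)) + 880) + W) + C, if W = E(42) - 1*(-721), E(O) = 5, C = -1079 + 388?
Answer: -142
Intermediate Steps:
C = -691
W = 726 (W = 5 - 1*(-721) = 5 + 721 = 726)
(((-989 + (171 - 239)) + 880) + W) + C = (((-989 + (171 - 239)) + 880) + 726) - 691 = (((-989 - 68) + 880) + 726) - 691 = ((-1057 + 880) + 726) - 691 = (-177 + 726) - 691 = 549 - 691 = -142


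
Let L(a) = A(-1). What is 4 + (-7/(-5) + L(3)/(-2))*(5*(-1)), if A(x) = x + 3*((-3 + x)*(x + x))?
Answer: 109/2 ≈ 54.500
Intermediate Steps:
A(x) = x + 6*x*(-3 + x) (A(x) = x + 3*((-3 + x)*(2*x)) = x + 3*(2*x*(-3 + x)) = x + 6*x*(-3 + x))
L(a) = 23 (L(a) = -(-17 + 6*(-1)) = -(-17 - 6) = -1*(-23) = 23)
4 + (-7/(-5) + L(3)/(-2))*(5*(-1)) = 4 + (-7/(-5) + 23/(-2))*(5*(-1)) = 4 + (-7*(-1/5) + 23*(-1/2))*(-5) = 4 + (7/5 - 23/2)*(-5) = 4 - 101/10*(-5) = 4 + 101/2 = 109/2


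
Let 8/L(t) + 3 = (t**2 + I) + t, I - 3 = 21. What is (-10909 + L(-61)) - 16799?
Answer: -101993140/3681 ≈ -27708.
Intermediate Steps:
I = 24 (I = 3 + 21 = 24)
L(t) = 8/(21 + t + t**2) (L(t) = 8/(-3 + ((t**2 + 24) + t)) = 8/(-3 + ((24 + t**2) + t)) = 8/(-3 + (24 + t + t**2)) = 8/(21 + t + t**2))
(-10909 + L(-61)) - 16799 = (-10909 + 8/(21 - 61 + (-61)**2)) - 16799 = (-10909 + 8/(21 - 61 + 3721)) - 16799 = (-10909 + 8/3681) - 16799 = -40156021/3681 - 16799 = -101993140/3681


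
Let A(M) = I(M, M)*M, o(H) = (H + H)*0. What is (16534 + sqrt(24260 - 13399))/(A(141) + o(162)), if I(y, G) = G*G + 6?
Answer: 2362/400581 + sqrt(10861)/2804067 ≈ 0.0059336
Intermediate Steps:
I(y, G) = 6 + G**2 (I(y, G) = G**2 + 6 = 6 + G**2)
o(H) = 0 (o(H) = (2*H)*0 = 0)
A(M) = M*(6 + M**2) (A(M) = (6 + M**2)*M = M*(6 + M**2))
(16534 + sqrt(24260 - 13399))/(A(141) + o(162)) = (16534 + sqrt(24260 - 13399))/(141*(6 + 141**2) + 0) = (16534 + sqrt(10861))/(141*(6 + 19881) + 0) = (16534 + sqrt(10861))/(141*19887 + 0) = (16534 + sqrt(10861))/(2804067 + 0) = (16534 + sqrt(10861))/2804067 = (16534 + sqrt(10861))*(1/2804067) = 2362/400581 + sqrt(10861)/2804067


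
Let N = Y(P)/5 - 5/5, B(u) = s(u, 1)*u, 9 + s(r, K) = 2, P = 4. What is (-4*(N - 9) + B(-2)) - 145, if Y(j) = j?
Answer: -471/5 ≈ -94.200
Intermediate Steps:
s(r, K) = -7 (s(r, K) = -9 + 2 = -7)
B(u) = -7*u
N = -⅕ (N = 4/5 - 5/5 = 4*(⅕) - 5*⅕ = ⅘ - 1 = -⅕ ≈ -0.20000)
(-4*(N - 9) + B(-2)) - 145 = (-4*(-⅕ - 9) - 7*(-2)) - 145 = (-4*(-46/5) + 14) - 145 = (184/5 + 14) - 145 = 254/5 - 145 = -471/5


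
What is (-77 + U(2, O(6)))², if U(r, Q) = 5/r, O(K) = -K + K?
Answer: 22201/4 ≈ 5550.3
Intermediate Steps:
O(K) = 0
(-77 + U(2, O(6)))² = (-77 + 5/2)² = (-149/2)² = 22201/4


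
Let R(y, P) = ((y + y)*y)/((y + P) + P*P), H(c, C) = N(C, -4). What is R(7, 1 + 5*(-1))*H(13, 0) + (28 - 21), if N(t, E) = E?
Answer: -259/19 ≈ -13.632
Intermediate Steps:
H(c, C) = -4
R(y, P) = 2*y²/(P + y + P²) (R(y, P) = ((2*y)*y)/((P + y) + P²) = (2*y²)/(P + y + P²) = 2*y²/(P + y + P²))
R(7, 1 + 5*(-1))*H(13, 0) + (28 - 21) = (2*7²/((1 + 5*(-1)) + 7 + (1 + 5*(-1))²))*(-4) + (28 - 21) = (2*49/((1 - 5) + 7 + (1 - 5)²))*(-4) + 7 = (2*49/(-4 + 7 + (-4)²))*(-4) + 7 = (2*49/(-4 + 7 + 16))*(-4) + 7 = (2*49/19)*(-4) + 7 = (2*49*(1/19))*(-4) + 7 = (98/19)*(-4) + 7 = -392/19 + 7 = -259/19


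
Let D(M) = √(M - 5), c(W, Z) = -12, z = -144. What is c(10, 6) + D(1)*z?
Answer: -12 - 288*I ≈ -12.0 - 288.0*I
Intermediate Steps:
D(M) = √(-5 + M)
c(10, 6) + D(1)*z = -12 + √(-5 + 1)*(-144) = -12 + √(-4)*(-144) = -12 + (2*I)*(-144) = -12 - 288*I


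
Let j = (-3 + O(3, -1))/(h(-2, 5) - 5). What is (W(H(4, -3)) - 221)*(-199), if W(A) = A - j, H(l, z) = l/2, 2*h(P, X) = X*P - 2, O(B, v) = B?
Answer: 43581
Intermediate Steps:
h(P, X) = -1 + P*X/2 (h(P, X) = (X*P - 2)/2 = (P*X - 2)/2 = (-2 + P*X)/2 = -1 + P*X/2)
H(l, z) = l/2 (H(l, z) = l*(½) = l/2)
j = 0 (j = (-3 + 3)/((-1 + (½)*(-2)*5) - 5) = 0/((-1 - 5) - 5) = 0/(-6 - 5) = 0/(-11) = 0*(-1/11) = 0)
W(A) = A (W(A) = A - 1*0 = A + 0 = A)
(W(H(4, -3)) - 221)*(-199) = ((½)*4 - 221)*(-199) = (2 - 221)*(-199) = -219*(-199) = 43581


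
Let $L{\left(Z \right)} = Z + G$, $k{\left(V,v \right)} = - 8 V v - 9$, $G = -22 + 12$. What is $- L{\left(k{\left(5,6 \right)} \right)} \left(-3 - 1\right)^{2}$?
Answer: $4144$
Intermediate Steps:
$G = -10$
$k{\left(V,v \right)} = -9 - 8 V v$ ($k{\left(V,v \right)} = - 8 V v - 9 = -9 - 8 V v$)
$L{\left(Z \right)} = -10 + Z$ ($L{\left(Z \right)} = Z - 10 = -10 + Z$)
$- L{\left(k{\left(5,6 \right)} \right)} \left(-3 - 1\right)^{2} = - \left(-10 - \left(9 + 40 \cdot 6\right)\right) \left(-3 - 1\right)^{2} = - \left(-10 - 249\right) \left(-4\right)^{2} = - \left(-10 - 249\right) 16 = - \left(-259\right) 16 = \left(-1\right) \left(-4144\right) = 4144$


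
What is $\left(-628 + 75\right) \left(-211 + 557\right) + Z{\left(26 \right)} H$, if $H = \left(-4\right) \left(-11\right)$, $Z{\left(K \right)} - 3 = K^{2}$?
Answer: $-161462$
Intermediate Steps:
$Z{\left(K \right)} = 3 + K^{2}$
$H = 44$
$\left(-628 + 75\right) \left(-211 + 557\right) + Z{\left(26 \right)} H = \left(-628 + 75\right) \left(-211 + 557\right) + \left(3 + 26^{2}\right) 44 = \left(-553\right) 346 + \left(3 + 676\right) 44 = -191338 + 679 \cdot 44 = -191338 + 29876 = -161462$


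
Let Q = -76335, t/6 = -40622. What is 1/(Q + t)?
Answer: -1/320067 ≈ -3.1243e-6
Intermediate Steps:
t = -243732 (t = 6*(-40622) = -243732)
1/(Q + t) = 1/(-76335 - 243732) = 1/(-320067) = -1/320067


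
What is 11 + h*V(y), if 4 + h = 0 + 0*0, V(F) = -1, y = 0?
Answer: 15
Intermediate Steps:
h = -4 (h = -4 + (0 + 0*0) = -4 + (0 + 0) = -4 + 0 = -4)
11 + h*V(y) = 11 - 4*(-1) = 11 + 4 = 15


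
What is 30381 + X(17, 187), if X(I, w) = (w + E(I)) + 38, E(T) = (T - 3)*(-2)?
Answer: 30578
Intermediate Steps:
E(T) = 6 - 2*T (E(T) = (-3 + T)*(-2) = 6 - 2*T)
X(I, w) = 44 + w - 2*I (X(I, w) = (w + (6 - 2*I)) + 38 = (6 + w - 2*I) + 38 = 44 + w - 2*I)
30381 + X(17, 187) = 30381 + (44 + 187 - 2*17) = 30381 + (44 + 187 - 34) = 30381 + 197 = 30578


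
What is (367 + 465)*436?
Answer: 362752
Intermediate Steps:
(367 + 465)*436 = 832*436 = 362752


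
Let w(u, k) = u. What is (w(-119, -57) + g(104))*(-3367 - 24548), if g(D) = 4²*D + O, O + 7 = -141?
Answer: -38997255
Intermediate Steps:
O = -148 (O = -7 - 141 = -148)
g(D) = -148 + 16*D (g(D) = 4²*D - 148 = 16*D - 148 = -148 + 16*D)
(w(-119, -57) + g(104))*(-3367 - 24548) = (-119 + (-148 + 16*104))*(-3367 - 24548) = (-119 + (-148 + 1664))*(-27915) = (-119 + 1516)*(-27915) = 1397*(-27915) = -38997255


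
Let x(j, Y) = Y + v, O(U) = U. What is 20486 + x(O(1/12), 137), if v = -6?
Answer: 20617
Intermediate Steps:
x(j, Y) = -6 + Y (x(j, Y) = Y - 6 = -6 + Y)
20486 + x(O(1/12), 137) = 20486 + (-6 + 137) = 20486 + 131 = 20617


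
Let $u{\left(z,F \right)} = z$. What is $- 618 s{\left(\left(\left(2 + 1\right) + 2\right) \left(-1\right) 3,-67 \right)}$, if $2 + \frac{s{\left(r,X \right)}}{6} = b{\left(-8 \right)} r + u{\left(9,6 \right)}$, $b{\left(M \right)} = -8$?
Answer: $-470916$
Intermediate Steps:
$s{\left(r,X \right)} = 42 - 48 r$ ($s{\left(r,X \right)} = -12 + 6 \left(- 8 r + 9\right) = -12 + 6 \left(9 - 8 r\right) = -12 - \left(-54 + 48 r\right) = 42 - 48 r$)
$- 618 s{\left(\left(\left(2 + 1\right) + 2\right) \left(-1\right) 3,-67 \right)} = - 618 \left(42 - 48 \left(\left(2 + 1\right) + 2\right) \left(-1\right) 3\right) = - 618 \left(42 - 48 \left(3 + 2\right) \left(-1\right) 3\right) = - 618 \left(42 - 48 \cdot 5 \left(-1\right) 3\right) = - 618 \left(42 - 48 \left(\left(-5\right) 3\right)\right) = - 618 \left(42 - -720\right) = - 618 \left(42 + 720\right) = \left(-618\right) 762 = -470916$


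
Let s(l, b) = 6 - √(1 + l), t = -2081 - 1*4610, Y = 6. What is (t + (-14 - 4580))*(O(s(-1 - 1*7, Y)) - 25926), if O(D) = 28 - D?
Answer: 292326640 - 11285*I*√7 ≈ 2.9233e+8 - 29857.0*I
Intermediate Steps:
t = -6691 (t = -2081 - 4610 = -6691)
(t + (-14 - 4580))*(O(s(-1 - 1*7, Y)) - 25926) = (-6691 + (-14 - 4580))*((28 - (6 - √(1 + (-1 - 1*7)))) - 25926) = (-6691 - 4594)*((28 - (6 - √(1 + (-1 - 7)))) - 25926) = -11285*((28 - (6 - √(1 - 8))) - 25926) = -11285*((28 - (6 - √(-7))) - 25926) = -11285*((28 - (6 - I*√7)) - 25926) = -11285*((28 + (-6 + I*√7)) - 25926) = -11285*((22 + I*√7) - 25926) = -11285*(-25904 + I*√7) = 292326640 - 11285*I*√7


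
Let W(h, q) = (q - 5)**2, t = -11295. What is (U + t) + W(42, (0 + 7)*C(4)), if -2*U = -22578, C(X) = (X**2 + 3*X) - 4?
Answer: 26563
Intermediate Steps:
C(X) = -4 + X**2 + 3*X
W(h, q) = (-5 + q)**2
U = 11289 (U = -1/2*(-22578) = 11289)
(U + t) + W(42, (0 + 7)*C(4)) = (11289 - 11295) + (-5 + (0 + 7)*(-4 + 4**2 + 3*4))**2 = -6 + (-5 + 7*(-4 + 16 + 12))**2 = -6 + (-5 + 7*24)**2 = -6 + (-5 + 168)**2 = -6 + 163**2 = -6 + 26569 = 26563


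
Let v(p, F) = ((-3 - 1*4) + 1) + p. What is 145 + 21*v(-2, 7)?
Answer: -23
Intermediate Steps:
v(p, F) = -6 + p (v(p, F) = ((-3 - 4) + 1) + p = (-7 + 1) + p = -6 + p)
145 + 21*v(-2, 7) = 145 + 21*(-6 - 2) = 145 + 21*(-8) = 145 - 168 = -23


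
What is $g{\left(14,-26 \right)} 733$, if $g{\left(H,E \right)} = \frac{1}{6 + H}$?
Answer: $\frac{733}{20} \approx 36.65$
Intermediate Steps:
$g{\left(14,-26 \right)} 733 = \frac{1}{6 + 14} \cdot 733 = \frac{1}{20} \cdot 733 = \frac{733}{20}$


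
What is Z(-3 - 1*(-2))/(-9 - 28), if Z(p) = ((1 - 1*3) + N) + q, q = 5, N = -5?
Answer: 2/37 ≈ 0.054054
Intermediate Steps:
Z(p) = -2 (Z(p) = ((1 - 1*3) - 5) + 5 = ((1 - 3) - 5) + 5 = (-2 - 5) + 5 = -7 + 5 = -2)
Z(-3 - 1*(-2))/(-9 - 28) = -2/(-9 - 28) = -2/(-37) = -2*(-1/37) = 2/37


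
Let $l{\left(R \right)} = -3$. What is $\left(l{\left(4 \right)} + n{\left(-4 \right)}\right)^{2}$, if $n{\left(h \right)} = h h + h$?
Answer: $81$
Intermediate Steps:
$n{\left(h \right)} = h + h^{2}$ ($n{\left(h \right)} = h^{2} + h = h + h^{2}$)
$\left(l{\left(4 \right)} + n{\left(-4 \right)}\right)^{2} = \left(-3 - 4 \left(1 - 4\right)\right)^{2} = \left(-3 - -12\right)^{2} = \left(-3 + 12\right)^{2} = 9^{2} = 81$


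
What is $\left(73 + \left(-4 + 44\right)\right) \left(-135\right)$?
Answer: $-15255$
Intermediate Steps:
$\left(73 + \left(-4 + 44\right)\right) \left(-135\right) = \left(73 + 40\right) \left(-135\right) = 113 \left(-135\right) = -15255$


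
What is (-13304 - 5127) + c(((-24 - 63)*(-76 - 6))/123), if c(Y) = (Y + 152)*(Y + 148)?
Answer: 24829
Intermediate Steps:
c(Y) = (148 + Y)*(152 + Y) (c(Y) = (152 + Y)*(148 + Y) = (148 + Y)*(152 + Y))
(-13304 - 5127) + c(((-24 - 63)*(-76 - 6))/123) = (-13304 - 5127) + (22496 + (((-24 - 63)*(-76 - 6))/123)**2 + 300*(((-24 - 63)*(-76 - 6))/123)) = -18431 + (22496 + (-87*(-82)*(1/123))**2 + 300*(-87*(-82)*(1/123))) = -18431 + (22496 + (7134*(1/123))**2 + 300*(7134*(1/123))) = -18431 + (22496 + 58**2 + 300*58) = -18431 + (22496 + 3364 + 17400) = -18431 + 43260 = 24829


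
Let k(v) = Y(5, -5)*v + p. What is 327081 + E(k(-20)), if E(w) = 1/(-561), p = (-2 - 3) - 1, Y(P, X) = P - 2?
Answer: 183492440/561 ≈ 3.2708e+5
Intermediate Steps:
Y(P, X) = -2 + P
p = -6 (p = -5 - 1 = -6)
k(v) = -6 + 3*v (k(v) = (-2 + 5)*v - 6 = 3*v - 6 = -6 + 3*v)
E(w) = -1/561
327081 + E(k(-20)) = 327081 - 1/561 = 183492440/561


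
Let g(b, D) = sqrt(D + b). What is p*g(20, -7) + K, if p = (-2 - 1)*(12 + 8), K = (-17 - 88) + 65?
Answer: -40 - 60*sqrt(13) ≈ -256.33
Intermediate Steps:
K = -40 (K = -105 + 65 = -40)
p = -60 (p = -3*20 = -60)
p*g(20, -7) + K = -60*sqrt(-7 + 20) - 40 = -60*sqrt(13) - 40 = -40 - 60*sqrt(13)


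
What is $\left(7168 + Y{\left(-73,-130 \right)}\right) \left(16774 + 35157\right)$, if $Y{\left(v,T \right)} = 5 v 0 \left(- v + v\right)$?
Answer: $372241408$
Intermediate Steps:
$Y{\left(v,T \right)} = 0$ ($Y{\left(v,T \right)} = 5 v 0 \cdot 0 = 5 v 0 = 0$)
$\left(7168 + Y{\left(-73,-130 \right)}\right) \left(16774 + 35157\right) = \left(7168 + 0\right) \left(16774 + 35157\right) = 7168 \cdot 51931 = 372241408$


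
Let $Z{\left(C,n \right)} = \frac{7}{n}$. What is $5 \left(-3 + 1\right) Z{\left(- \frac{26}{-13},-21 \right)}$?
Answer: $\frac{10}{3} \approx 3.3333$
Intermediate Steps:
$5 \left(-3 + 1\right) Z{\left(- \frac{26}{-13},-21 \right)} = 5 \left(-3 + 1\right) \frac{7}{-21} = 5 \left(-2\right) 7 \left(- \frac{1}{21}\right) = \left(-10\right) \left(- \frac{1}{3}\right) = \frac{10}{3}$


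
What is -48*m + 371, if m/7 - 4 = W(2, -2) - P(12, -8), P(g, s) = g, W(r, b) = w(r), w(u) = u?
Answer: 2387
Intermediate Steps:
W(r, b) = r
m = -42 (m = 28 + 7*(2 - 1*12) = 28 + 7*(2 - 12) = 28 + 7*(-10) = 28 - 70 = -42)
-48*m + 371 = -48*(-42) + 371 = 2016 + 371 = 2387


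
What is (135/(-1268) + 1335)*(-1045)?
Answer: -1768814025/1268 ≈ -1.3950e+6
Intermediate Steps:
(135/(-1268) + 1335)*(-1045) = (135*(-1/1268) + 1335)*(-1045) = (-135/1268 + 1335)*(-1045) = (1692645/1268)*(-1045) = -1768814025/1268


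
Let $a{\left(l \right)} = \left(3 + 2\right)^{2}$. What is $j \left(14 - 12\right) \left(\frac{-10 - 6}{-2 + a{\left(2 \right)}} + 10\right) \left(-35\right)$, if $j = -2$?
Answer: $\frac{29960}{23} \approx 1302.6$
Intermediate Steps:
$a{\left(l \right)} = 25$ ($a{\left(l \right)} = 5^{2} = 25$)
$j \left(14 - 12\right) \left(\frac{-10 - 6}{-2 + a{\left(2 \right)}} + 10\right) \left(-35\right) = - 2 \left(14 - 12\right) \left(\frac{-10 - 6}{-2 + 25} + 10\right) \left(-35\right) = - 2 \cdot 2 \left(- \frac{16}{23} + 10\right) \left(-35\right) = - 2 \cdot 2 \cdot \frac{214}{23} \left(-35\right) = \left(-2\right) \frac{428}{23} \left(-35\right) = \left(- \frac{856}{23}\right) \left(-35\right) = \frac{29960}{23}$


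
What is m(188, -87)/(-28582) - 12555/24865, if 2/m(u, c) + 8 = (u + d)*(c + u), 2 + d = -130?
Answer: -202676796221/401398519664 ≈ -0.50493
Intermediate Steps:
d = -132 (d = -2 - 130 = -132)
m(u, c) = 2/(-8 + (-132 + u)*(c + u)) (m(u, c) = 2/(-8 + (u - 132)*(c + u)) = 2/(-8 + (-132 + u)*(c + u)))
m(188, -87)/(-28582) - 12555/24865 = (2/(-8 + 188**2 - 132*(-87) - 132*188 - 87*188))/(-28582) - 12555/24865 = (2/(-8 + 35344 + 11484 - 24816 - 16356))*(-1/28582) - 12555*1/24865 = (2/5648)*(-1/28582) - 2511/4973 = (2*(1/5648))*(-1/28582) - 2511/4973 = (1/2824)*(-1/28582) - 2511/4973 = -1/80715568 - 2511/4973 = -202676796221/401398519664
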